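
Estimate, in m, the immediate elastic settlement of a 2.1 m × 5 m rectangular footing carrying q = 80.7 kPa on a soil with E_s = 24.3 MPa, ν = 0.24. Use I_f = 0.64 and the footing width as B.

Immediate (elastic) settlement: S_e = q·B·(1−ν²)/E_s · I_f.
E_s = 24.3 MPa = 24300 kPa.
S_e = 80.7 × 2.1 × (1 − 0.24²) / 24300 × 0.64
    = 80.7 × 2.1 × 0.9424 / 24300 × 0.64
    = 0.004206 m

S_e ≈ 0.00421 m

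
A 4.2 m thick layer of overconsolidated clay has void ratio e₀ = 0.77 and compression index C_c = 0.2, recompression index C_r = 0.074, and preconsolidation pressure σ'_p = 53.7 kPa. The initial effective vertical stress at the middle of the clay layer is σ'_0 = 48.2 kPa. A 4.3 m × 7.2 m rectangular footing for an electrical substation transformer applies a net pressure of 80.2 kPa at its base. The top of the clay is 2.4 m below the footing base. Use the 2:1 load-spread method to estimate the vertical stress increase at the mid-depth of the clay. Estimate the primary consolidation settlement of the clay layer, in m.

Mid-depth of clay below the footing base: z = 2.4 + 4.2/2 = 4.5 m.
Stress increase at mid-clay by the 2:1 spreading method:
Δσ = qBL/((B+z)(L+z)) = 80.2×4.3×7.2/((4.3+4.5)(7.2+4.5)) = 24.116 kPa
Final effective stress: σ'_f = 48.2 + 24.116 = 72.316 kPa.
σ'_f = 72.316 > σ'_p = 53.7 kPa, so the stress path crosses the preconsolidation pressure — recompression up to σ'_p, then virgin compression beyond:
S_c = H/(1+e₀)·[C_r·log₁₀(σ'_p/σ'_0) + C_c·log₁₀(σ'_f/σ'_p)]
    = 4.2/1.77 × [0.074×log₁₀(53.7/48.2) + 0.2×log₁₀(72.316/53.7)]
    = 2.3729 × [0.0034726 + 0.025852] = 0.06958 m

S_c ≈ 0.0696 m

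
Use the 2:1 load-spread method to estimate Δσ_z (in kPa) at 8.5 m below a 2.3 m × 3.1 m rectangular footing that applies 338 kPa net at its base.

Δσ_z ≈ 19.2 kPa

By the 2:1 method the load spreads at 1 horizontal : 2 vertical, so at depth z the loaded area has grown by z in each plan dimension:
Δσ = qBL/((B+z)(L+z)) = 338×2.3×3.1/((2.3+8.5)(3.1+8.5)) = 19.236 kPa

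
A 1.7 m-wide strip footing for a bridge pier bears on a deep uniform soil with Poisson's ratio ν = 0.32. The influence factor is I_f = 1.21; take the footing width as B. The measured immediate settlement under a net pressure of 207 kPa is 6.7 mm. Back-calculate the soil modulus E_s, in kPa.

E_s ≈ 57000 kPa

S_e = q·B·(1−ν²)/E_s · I_f  ⇒  E_s = q·B·(1−ν²)·I_f / S_e.
E_s = 207 × 1.7 × 0.8976 × 1.21 / 0.0067 = 57040 kPa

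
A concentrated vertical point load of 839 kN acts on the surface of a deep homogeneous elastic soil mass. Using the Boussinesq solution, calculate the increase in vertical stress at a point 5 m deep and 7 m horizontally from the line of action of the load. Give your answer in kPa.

Δσ_z ≈ 1.06 kPa

Boussinesq vertical stress below a point load on an elastic half-space:
Δσ_z = 3P/(2πz²) · [1 + (r/z)²]^(−5/2)
r/z = 7/5 = 1.4; [1+(r/z)²]^(−5/2) = 0.066339.
Δσ_z = 3×839/(2π×5²) × 0.066339 = 16.024 × 0.066339 = 1.063 kPa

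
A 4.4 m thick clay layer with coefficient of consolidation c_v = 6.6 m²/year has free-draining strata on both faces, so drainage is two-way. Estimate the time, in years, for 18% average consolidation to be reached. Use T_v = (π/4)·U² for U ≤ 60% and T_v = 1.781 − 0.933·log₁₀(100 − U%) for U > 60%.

Drainage path length: H_d = H/2 = 2.2 m (double drainage).
U ≤ 60%: T_v = (π/4)·U² = (π/4)×0.18² = 0.025447.
t = T_v·H_d²/c_v = 0.025447×2.2²/6.6 = 0.01866 years.

t ≈ 0.0187 years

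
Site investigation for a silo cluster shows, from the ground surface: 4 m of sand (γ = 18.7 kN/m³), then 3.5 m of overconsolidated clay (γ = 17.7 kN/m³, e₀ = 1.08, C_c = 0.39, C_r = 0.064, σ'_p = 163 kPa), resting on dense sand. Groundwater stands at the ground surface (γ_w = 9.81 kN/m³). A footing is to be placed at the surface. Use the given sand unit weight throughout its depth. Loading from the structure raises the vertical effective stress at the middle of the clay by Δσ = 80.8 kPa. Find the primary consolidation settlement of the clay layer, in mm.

Mid-depth of clay below the ground surface: z = 4 + 3.5/2 = 5.75 m.
Total vertical stress at mid-clay: σ_v = 18.7×4 + 17.7×1.75 = 105.77 kPa.
Pore pressure: u = 9.81×(5.75 − 0) = 56.408 kPa.
Initial effective stress: σ'_0 = σ_v − u = 105.77 − 56.408 = 49.362 kPa.
Final effective stress: σ'_f = 49.362 + 80.8 = 130.16 kPa.
σ'_f = 130.16 ≤ σ'_p = 163 kPa, so the clay remains overconsolidated and only the recompression index applies:
S_c = C_r·H/(1+e₀)·log₁₀(σ'_f/σ'_0) = 0.064×3.5/2.08×log₁₀(130.16/49.362)
    = 0.10769 × 0.42108 = 0.04535 m

S_c ≈ 45.3 mm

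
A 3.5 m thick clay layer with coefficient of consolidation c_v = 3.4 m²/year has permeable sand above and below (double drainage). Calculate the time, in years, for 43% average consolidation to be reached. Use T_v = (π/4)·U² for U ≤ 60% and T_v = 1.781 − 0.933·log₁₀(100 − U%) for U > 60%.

t ≈ 0.131 years

Drainage path length: H_d = H/2 = 1.75 m (double drainage).
U ≤ 60%: T_v = (π/4)·U² = (π/4)×0.43² = 0.14522.
t = T_v·H_d²/c_v = 0.14522×1.75²/3.4 = 0.1308 years.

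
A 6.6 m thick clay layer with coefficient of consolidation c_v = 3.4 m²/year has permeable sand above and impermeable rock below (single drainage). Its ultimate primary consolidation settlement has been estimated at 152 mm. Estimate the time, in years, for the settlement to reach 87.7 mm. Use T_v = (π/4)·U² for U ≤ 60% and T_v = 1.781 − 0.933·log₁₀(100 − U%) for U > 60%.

t ≈ 3.35 years

Drainage path length: H_d = H = 6.6 m (single drainage).
U = S(t)/S_ult = 87.7/152 = 0.577.
U ≤ 60%: T_v = (π/4)·U² = (π/4)×0.57697² = 0.26146.
t = T_v·H_d²/c_v = 0.26146×6.6²/3.4 = 3.35 years.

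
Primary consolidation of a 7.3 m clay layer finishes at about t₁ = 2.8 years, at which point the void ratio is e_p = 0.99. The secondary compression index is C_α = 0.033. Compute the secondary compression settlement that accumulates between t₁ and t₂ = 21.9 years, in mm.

S_s ≈ 108 mm

Secondary compression: S_s = C_α·H/(1+e_p)·log₁₀(t₂/t₁)
S_s = 0.033×7.3/(1+0.99)×log₁₀(21.9/2.8)
    = 0.1211 × 0.8933 = 0.1081 m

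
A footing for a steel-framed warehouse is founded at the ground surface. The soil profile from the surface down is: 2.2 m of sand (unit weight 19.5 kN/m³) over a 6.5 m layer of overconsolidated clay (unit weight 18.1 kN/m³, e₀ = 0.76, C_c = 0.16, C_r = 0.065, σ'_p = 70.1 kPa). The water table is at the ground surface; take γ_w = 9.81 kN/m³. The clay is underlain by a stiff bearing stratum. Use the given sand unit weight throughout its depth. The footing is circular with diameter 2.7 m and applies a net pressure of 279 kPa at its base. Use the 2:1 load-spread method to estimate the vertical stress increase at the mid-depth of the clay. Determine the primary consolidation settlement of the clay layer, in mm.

Mid-depth of clay below the ground surface: z = 2.2 + 6.5/2 = 5.45 m.
Total vertical stress at mid-clay: σ_v = 19.5×2.2 + 18.1×3.25 = 101.73 kPa.
Pore pressure: u = 9.81×(5.45 − 0) = 53.465 kPa.
Initial effective stress: σ'_0 = σ_v − u = 101.73 − 53.465 = 48.265 kPa.
Stress increase at mid-clay by the 2:1 spreading method:
Δσ ≈ qD²/(D+z)² = 279×2.7²/(2.7+5.45)² = 30.621 kPa
Final effective stress: σ'_f = 48.265 + 30.621 = 78.886 kPa.
σ'_f = 78.886 > σ'_p = 70.1 kPa, so the stress path crosses the preconsolidation pressure — recompression up to σ'_p, then virgin compression beyond:
S_c = H/(1+e₀)·[C_r·log₁₀(σ'_p/σ'_0) + C_c·log₁₀(σ'_f/σ'_p)]
    = 6.5/1.76 × [0.065×log₁₀(70.1/48.265) + 0.16×log₁₀(78.886/70.1)]
    = 3.6932 × [0.010536 + 0.0082051] = 0.06921 m

S_c ≈ 69.2 mm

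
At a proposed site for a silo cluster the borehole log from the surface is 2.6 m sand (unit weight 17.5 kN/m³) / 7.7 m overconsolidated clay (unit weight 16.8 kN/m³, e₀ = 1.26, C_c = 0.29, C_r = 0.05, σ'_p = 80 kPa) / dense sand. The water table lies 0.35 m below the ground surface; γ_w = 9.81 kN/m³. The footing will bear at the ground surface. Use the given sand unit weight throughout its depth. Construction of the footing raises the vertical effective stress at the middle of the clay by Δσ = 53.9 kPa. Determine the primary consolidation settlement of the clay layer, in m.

Mid-depth of clay below the ground surface: z = 2.6 + 7.7/2 = 6.45 m.
Total vertical stress at mid-clay: σ_v = 17.5×2.6 + 16.8×3.85 = 110.18 kPa.
Pore pressure: u = 9.81×(6.45 − 0.35) = 59.841 kPa.
Initial effective stress: σ'_0 = σ_v − u = 110.18 − 59.841 = 50.339 kPa.
Final effective stress: σ'_f = 50.339 + 53.9 = 104.24 kPa.
σ'_f = 104.24 > σ'_p = 80 kPa, so the stress path crosses the preconsolidation pressure — recompression up to σ'_p, then virgin compression beyond:
S_c = H/(1+e₀)·[C_r·log₁₀(σ'_p/σ'_0) + C_c·log₁₀(σ'_f/σ'_p)]
    = 7.7/2.26 × [0.05×log₁₀(80/50.339) + 0.29×log₁₀(104.24/80)]
    = 3.4071 × [0.010059 + 0.033334] = 0.1478 m

S_c ≈ 0.148 m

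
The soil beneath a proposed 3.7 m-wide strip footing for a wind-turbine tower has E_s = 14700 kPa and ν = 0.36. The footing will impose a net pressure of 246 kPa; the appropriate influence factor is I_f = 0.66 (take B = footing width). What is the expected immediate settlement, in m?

S_e ≈ 0.0356 m

Immediate (elastic) settlement: S_e = q·B·(1−ν²)/E_s · I_f.
S_e = 246 × 3.7 × (1 − 0.36²) / 14700 × 0.66
    = 246 × 3.7 × 0.8704 / 14700 × 0.66
    = 0.03557 m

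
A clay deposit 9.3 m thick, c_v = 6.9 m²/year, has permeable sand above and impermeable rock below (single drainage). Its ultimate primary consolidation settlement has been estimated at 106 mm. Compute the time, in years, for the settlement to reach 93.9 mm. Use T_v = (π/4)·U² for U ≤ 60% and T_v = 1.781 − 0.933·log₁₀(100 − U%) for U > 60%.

Drainage path length: H_d = H = 9.3 m (single drainage).
U = S(t)/S_ult = 93.9/106 = 0.8858.
U > 60%: T_v = 1.781 − 0.933·log₁₀(100 − 88.585) = 0.79437.
t = T_v·H_d²/c_v = 0.79437×9.3²/6.9 = 9.957 years.

t ≈ 9.96 years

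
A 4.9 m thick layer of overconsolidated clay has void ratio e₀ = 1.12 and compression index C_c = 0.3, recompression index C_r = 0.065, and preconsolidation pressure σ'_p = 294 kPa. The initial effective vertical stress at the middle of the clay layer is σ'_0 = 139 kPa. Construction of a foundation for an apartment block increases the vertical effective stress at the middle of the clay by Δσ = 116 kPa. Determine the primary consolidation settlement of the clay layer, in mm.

Final effective stress: σ'_f = 139 + 116 = 255 kPa.
σ'_f = 255 ≤ σ'_p = 294 kPa, so the clay remains overconsolidated and only the recompression index applies:
S_c = C_r·H/(1+e₀)·log₁₀(σ'_f/σ'_0) = 0.065×4.9/2.12×log₁₀(255/139)
    = 0.15023 × 0.26353 = 0.03959 m

S_c ≈ 39.6 mm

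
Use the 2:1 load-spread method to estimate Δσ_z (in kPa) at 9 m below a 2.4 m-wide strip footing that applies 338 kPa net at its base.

Δσ_z ≈ 71.2 kPa

By the 2:1 method the load spreads at 1 horizontal : 2 vertical, so at depth z the loaded area has grown by z in each plan dimension:
Δσ = qB/(B+z) = 338×2.4/(2.4+9) = 71.158 kPa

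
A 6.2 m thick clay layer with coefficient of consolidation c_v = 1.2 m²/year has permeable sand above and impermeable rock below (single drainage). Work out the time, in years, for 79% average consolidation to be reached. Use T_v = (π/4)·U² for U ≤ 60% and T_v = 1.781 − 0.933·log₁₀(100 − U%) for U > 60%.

Drainage path length: H_d = H = 6.2 m (single drainage).
U > 60%: T_v = 1.781 − 0.933·log₁₀(100 − 79) = 0.54737.
t = T_v·H_d²/c_v = 0.54737×6.2²/1.2 = 17.53 years.

t ≈ 17.5 years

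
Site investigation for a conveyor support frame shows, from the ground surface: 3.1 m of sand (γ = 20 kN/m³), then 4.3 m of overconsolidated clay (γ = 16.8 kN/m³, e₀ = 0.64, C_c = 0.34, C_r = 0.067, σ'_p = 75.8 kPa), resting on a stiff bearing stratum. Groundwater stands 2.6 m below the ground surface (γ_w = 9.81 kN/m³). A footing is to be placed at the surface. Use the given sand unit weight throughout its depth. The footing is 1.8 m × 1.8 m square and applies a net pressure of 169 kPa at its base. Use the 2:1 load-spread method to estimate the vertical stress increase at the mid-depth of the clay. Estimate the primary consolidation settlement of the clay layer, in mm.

Mid-depth of clay below the ground surface: z = 3.1 + 4.3/2 = 5.25 m.
Total vertical stress at mid-clay: σ_v = 20×3.1 + 16.8×2.15 = 98.12 kPa.
Pore pressure: u = 9.81×(5.25 − 2.6) = 25.997 kPa.
Initial effective stress: σ'_0 = σ_v − u = 98.12 − 25.997 = 72.123 kPa.
Stress increase at mid-clay by the 2:1 spreading method:
Δσ = qBL/((B+z)(L+z)) = 169×1.8×1.8/((1.8+5.25)(1.8+5.25)) = 11.017 kPa
Final effective stress: σ'_f = 72.123 + 11.017 = 83.14 kPa.
σ'_f = 83.14 > σ'_p = 75.8 kPa, so the stress path crosses the preconsolidation pressure — recompression up to σ'_p, then virgin compression beyond:
S_c = H/(1+e₀)·[C_r·log₁₀(σ'_p/σ'_0) + C_c·log₁₀(σ'_f/σ'_p)]
    = 4.3/1.64 × [0.067×log₁₀(75.8/72.123) + 0.34×log₁₀(83.14/75.8)]
    = 2.622 × [0.0014469 + 0.013648] = 0.03958 m

S_c ≈ 39.6 mm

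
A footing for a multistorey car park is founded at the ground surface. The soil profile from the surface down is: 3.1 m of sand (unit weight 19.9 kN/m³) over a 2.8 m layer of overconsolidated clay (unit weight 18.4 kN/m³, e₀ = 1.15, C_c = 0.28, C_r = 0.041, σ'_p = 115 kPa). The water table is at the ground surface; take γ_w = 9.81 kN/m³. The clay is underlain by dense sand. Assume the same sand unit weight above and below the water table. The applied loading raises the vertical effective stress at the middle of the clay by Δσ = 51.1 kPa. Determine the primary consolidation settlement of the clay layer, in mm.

S_c ≈ 18.1 mm

Mid-depth of clay below the ground surface: z = 3.1 + 2.8/2 = 4.5 m.
Total vertical stress at mid-clay: σ_v = 19.9×3.1 + 18.4×1.4 = 87.45 kPa.
Pore pressure: u = 9.81×(4.5 − 0) = 44.145 kPa.
Initial effective stress: σ'_0 = σ_v − u = 87.45 − 44.145 = 43.305 kPa.
Final effective stress: σ'_f = 43.305 + 51.1 = 94.405 kPa.
σ'_f = 94.405 ≤ σ'_p = 115 kPa, so the clay remains overconsolidated and only the recompression index applies:
S_c = C_r·H/(1+e₀)·log₁₀(σ'_f/σ'_0) = 0.041×2.8/2.15×log₁₀(94.405/43.305)
    = 0.053394 × 0.33846 = 0.01807 m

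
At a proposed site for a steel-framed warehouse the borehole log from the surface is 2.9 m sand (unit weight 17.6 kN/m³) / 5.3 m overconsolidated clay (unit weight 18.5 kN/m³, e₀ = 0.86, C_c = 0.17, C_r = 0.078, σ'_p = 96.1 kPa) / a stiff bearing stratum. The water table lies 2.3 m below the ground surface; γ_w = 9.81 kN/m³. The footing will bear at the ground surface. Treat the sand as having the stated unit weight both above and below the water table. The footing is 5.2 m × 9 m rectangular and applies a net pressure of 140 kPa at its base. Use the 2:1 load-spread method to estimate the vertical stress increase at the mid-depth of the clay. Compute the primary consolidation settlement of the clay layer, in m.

S_c ≈ 0.0617 m

Mid-depth of clay below the ground surface: z = 2.9 + 5.3/2 = 5.55 m.
Total vertical stress at mid-clay: σ_v = 17.6×2.9 + 18.5×2.65 = 100.06 kPa.
Pore pressure: u = 9.81×(5.55 − 2.3) = 31.883 kPa.
Initial effective stress: σ'_0 = σ_v − u = 100.06 − 31.883 = 68.177 kPa.
Stress increase at mid-clay by the 2:1 spreading method:
Δσ = qBL/((B+z)(L+z)) = 140×5.2×9/((5.2+5.55)(9+5.55)) = 41.889 kPa
Final effective stress: σ'_f = 68.177 + 41.889 = 110.07 kPa.
σ'_f = 110.07 > σ'_p = 96.1 kPa, so the stress path crosses the preconsolidation pressure — recompression up to σ'_p, then virgin compression beyond:
S_c = H/(1+e₀)·[C_r·log₁₀(σ'_p/σ'_0) + C_c·log₁₀(σ'_f/σ'_p)]
    = 5.3/1.86 × [0.078×log₁₀(96.1/68.177) + 0.17×log₁₀(110.07/96.1)]
    = 2.8495 × [0.011629 + 0.010021] = 0.06169 m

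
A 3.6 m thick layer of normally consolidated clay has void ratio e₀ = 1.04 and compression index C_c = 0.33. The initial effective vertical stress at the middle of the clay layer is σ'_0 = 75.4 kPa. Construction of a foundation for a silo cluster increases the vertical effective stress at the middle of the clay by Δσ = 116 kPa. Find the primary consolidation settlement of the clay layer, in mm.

S_c ≈ 236 mm

Final effective stress: σ'_f = σ'_0 + Δσ = 75.4 + 116 = 191.4 kPa.
Normally consolidated clay, so the full stress increment lies on the virgin compression line:
S_c = C_c·H/(1+e₀)·log₁₀(σ'_f/σ'_0) = 0.33×3.6/(1+1.04)×log₁₀(191.4/75.4)
    = 0.58235 × 0.40457 = 0.2356 m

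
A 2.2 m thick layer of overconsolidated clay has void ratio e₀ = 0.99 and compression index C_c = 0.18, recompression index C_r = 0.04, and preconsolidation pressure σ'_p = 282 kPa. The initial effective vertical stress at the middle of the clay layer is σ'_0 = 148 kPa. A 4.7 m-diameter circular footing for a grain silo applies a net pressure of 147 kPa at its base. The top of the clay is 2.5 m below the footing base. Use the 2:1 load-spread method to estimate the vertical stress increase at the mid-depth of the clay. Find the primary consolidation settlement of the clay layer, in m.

Mid-depth of clay below the footing base: z = 2.5 + 2.2/2 = 3.6 m.
Stress increase at mid-clay by the 2:1 spreading method:
Δσ ≈ qD²/(D+z)² = 147×4.7²/(4.7+3.6)² = 47.136 kPa
Final effective stress: σ'_f = 148 + 47.136 = 195.14 kPa.
σ'_f = 195.14 ≤ σ'_p = 282 kPa, so the clay remains overconsolidated and only the recompression index applies:
S_c = C_r·H/(1+e₀)·log₁₀(σ'_f/σ'_0) = 0.04×2.2/1.99×log₁₀(195.14/148)
    = 0.04422 × 0.12008 = 0.00531 m

S_c ≈ 0.00531 m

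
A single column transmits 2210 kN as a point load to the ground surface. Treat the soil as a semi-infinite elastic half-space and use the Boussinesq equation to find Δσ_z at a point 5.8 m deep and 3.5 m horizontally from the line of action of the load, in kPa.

Boussinesq vertical stress below a point load on an elastic half-space:
Δσ_z = 3P/(2πz²) · [1 + (r/z)²]^(−5/2)
r/z = 3.5/5.8 = 0.60345; [1+(r/z)²]^(−5/2) = 0.46009.
Δσ_z = 3×2210/(2π×5.8²) × 0.46009 = 31.367 × 0.46009 = 14.43 kPa

Δσ_z ≈ 14.4 kPa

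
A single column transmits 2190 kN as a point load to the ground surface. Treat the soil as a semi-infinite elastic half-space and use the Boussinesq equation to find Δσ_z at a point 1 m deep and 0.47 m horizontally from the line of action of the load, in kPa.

Δσ_z ≈ 635 kPa

Boussinesq vertical stress below a point load on an elastic half-space:
Δσ_z = 3P/(2πz²) · [1 + (r/z)²]^(−5/2)
r/z = 0.47/1 = 0.47; [1+(r/z)²]^(−5/2) = 0.60716.
Δσ_z = 3×2190/(2π×1²) × 0.60716 = 1045.6 × 0.60716 = 634.8 kPa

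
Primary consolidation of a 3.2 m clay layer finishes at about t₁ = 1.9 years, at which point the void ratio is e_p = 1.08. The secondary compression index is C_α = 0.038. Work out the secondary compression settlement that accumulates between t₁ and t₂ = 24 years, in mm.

Secondary compression: S_s = C_α·H/(1+e_p)·log₁₀(t₂/t₁)
S_s = 0.038×3.2/(1+1.08)×log₁₀(24/1.9)
    = 0.05846 × 1.101 = 0.06439 m

S_s ≈ 64.4 mm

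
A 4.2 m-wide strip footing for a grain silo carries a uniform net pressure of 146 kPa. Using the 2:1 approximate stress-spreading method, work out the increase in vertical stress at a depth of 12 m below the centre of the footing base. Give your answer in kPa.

By the 2:1 method the load spreads at 1 horizontal : 2 vertical, so at depth z the loaded area has grown by z in each plan dimension:
Δσ = qB/(B+z) = 146×4.2/(4.2+12) = 37.852 kPa

Δσ_z ≈ 37.9 kPa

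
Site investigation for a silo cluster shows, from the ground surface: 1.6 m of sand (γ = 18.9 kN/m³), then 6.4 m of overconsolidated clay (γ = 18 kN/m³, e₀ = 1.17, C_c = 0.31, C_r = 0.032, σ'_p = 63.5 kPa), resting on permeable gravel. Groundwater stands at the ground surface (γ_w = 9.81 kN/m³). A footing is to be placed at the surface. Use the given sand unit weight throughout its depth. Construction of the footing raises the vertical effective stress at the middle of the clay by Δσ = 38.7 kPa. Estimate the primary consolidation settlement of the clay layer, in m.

S_c ≈ 0.107 m

Mid-depth of clay below the ground surface: z = 1.6 + 6.4/2 = 4.8 m.
Total vertical stress at mid-clay: σ_v = 18.9×1.6 + 18×3.2 = 87.84 kPa.
Pore pressure: u = 9.81×(4.8 − 0) = 47.088 kPa.
Initial effective stress: σ'_0 = σ_v − u = 87.84 − 47.088 = 40.752 kPa.
Final effective stress: σ'_f = 40.752 + 38.7 = 79.452 kPa.
σ'_f = 79.452 > σ'_p = 63.5 kPa, so the stress path crosses the preconsolidation pressure — recompression up to σ'_p, then virgin compression beyond:
S_c = H/(1+e₀)·[C_r·log₁₀(σ'_p/σ'_0) + C_c·log₁₀(σ'_f/σ'_p)]
    = 6.4/2.17 × [0.032×log₁₀(63.5/40.752) + 0.31×log₁₀(79.452/63.5)]
    = 2.9493 × [0.006164 + 0.030173] = 0.1072 m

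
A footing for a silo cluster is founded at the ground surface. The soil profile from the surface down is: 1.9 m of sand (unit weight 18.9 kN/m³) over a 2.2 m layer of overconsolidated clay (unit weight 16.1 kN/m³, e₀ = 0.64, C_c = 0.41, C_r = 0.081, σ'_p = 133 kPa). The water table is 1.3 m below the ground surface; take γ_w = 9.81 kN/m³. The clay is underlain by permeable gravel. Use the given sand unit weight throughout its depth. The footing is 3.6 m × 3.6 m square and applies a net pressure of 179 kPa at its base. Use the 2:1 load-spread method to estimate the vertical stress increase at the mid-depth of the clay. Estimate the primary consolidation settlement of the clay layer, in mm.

S_c ≈ 42.1 mm

Mid-depth of clay below the ground surface: z = 1.9 + 2.2/2 = 3 m.
Total vertical stress at mid-clay: σ_v = 18.9×1.9 + 16.1×1.1 = 53.62 kPa.
Pore pressure: u = 9.81×(3 − 1.3) = 16.677 kPa.
Initial effective stress: σ'_0 = σ_v − u = 53.62 − 16.677 = 36.943 kPa.
Stress increase at mid-clay by the 2:1 spreading method:
Δσ = qBL/((B+z)(L+z)) = 179×3.6×3.6/((3.6+3)(3.6+3)) = 53.256 kPa
Final effective stress: σ'_f = 36.943 + 53.256 = 90.199 kPa.
σ'_f = 90.199 ≤ σ'_p = 133 kPa, so the clay remains overconsolidated and only the recompression index applies:
S_c = C_r·H/(1+e₀)·log₁₀(σ'_f/σ'_0) = 0.081×2.2/1.64×log₁₀(90.199/36.943)
    = 0.10866 × 0.38767 = 0.04212 m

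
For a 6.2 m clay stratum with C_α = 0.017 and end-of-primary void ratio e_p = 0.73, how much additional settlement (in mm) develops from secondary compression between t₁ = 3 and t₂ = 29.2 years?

Secondary compression: S_s = C_α·H/(1+e_p)·log₁₀(t₂/t₁)
S_s = 0.017×6.2/(1+0.73)×log₁₀(29.2/3)
    = 0.06092 × 0.9883 = 0.06021 m

S_s ≈ 60.2 mm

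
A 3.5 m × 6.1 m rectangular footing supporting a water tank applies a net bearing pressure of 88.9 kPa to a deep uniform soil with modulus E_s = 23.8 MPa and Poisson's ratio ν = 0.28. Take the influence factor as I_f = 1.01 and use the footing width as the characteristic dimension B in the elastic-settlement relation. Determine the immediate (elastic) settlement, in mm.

S_e ≈ 12.2 mm

Immediate (elastic) settlement: S_e = q·B·(1−ν²)/E_s · I_f.
E_s = 23.8 MPa = 23800 kPa.
S_e = 88.9 × 3.5 × (1 − 0.28²) / 23800 × 1.01
    = 88.9 × 3.5 × 0.9216 / 23800 × 1.01
    = 0.01217 m = 12.17 mm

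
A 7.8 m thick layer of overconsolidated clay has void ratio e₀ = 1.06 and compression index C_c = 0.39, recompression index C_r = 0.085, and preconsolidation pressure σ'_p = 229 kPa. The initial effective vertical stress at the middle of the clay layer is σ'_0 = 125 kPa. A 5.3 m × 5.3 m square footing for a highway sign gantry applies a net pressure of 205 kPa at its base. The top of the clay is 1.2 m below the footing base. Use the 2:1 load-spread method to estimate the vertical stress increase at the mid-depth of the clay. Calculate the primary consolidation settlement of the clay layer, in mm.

Mid-depth of clay below the footing base: z = 1.2 + 7.8/2 = 5.1 m.
Stress increase at mid-clay by the 2:1 spreading method:
Δσ = qBL/((B+z)(L+z)) = 205×5.3×5.3/((5.3+5.1)(5.3+5.1)) = 53.24 kPa
Final effective stress: σ'_f = 125 + 53.24 = 178.24 kPa.
σ'_f = 178.24 ≤ σ'_p = 229 kPa, so the clay remains overconsolidated and only the recompression index applies:
S_c = C_r·H/(1+e₀)·log₁₀(σ'_f/σ'_0) = 0.085×7.8/2.06×log₁₀(178.24/125)
    = 0.32184 × 0.1541 = 0.0496 m

S_c ≈ 49.6 mm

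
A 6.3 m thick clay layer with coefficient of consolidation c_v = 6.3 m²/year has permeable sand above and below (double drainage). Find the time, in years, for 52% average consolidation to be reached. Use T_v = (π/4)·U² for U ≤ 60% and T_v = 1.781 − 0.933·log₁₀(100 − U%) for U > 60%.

Drainage path length: H_d = H/2 = 3.15 m (double drainage).
U ≤ 60%: T_v = (π/4)·U² = (π/4)×0.52² = 0.21237.
t = T_v·H_d²/c_v = 0.21237×3.15²/6.3 = 0.3345 years.

t ≈ 0.334 years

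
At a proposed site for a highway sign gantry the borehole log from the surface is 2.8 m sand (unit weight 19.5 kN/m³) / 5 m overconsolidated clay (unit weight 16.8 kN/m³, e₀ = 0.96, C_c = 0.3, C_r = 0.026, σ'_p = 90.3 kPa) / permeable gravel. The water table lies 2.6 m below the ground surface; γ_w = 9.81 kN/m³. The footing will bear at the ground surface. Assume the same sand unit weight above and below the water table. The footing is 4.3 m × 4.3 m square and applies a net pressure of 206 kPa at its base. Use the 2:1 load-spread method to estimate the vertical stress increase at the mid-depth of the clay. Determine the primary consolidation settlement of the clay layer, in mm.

Mid-depth of clay below the ground surface: z = 2.8 + 5/2 = 5.3 m.
Total vertical stress at mid-clay: σ_v = 19.5×2.8 + 16.8×2.5 = 96.6 kPa.
Pore pressure: u = 9.81×(5.3 − 2.6) = 26.487 kPa.
Initial effective stress: σ'_0 = σ_v − u = 96.6 − 26.487 = 70.113 kPa.
Stress increase at mid-clay by the 2:1 spreading method:
Δσ = qBL/((B+z)(L+z)) = 206×4.3×4.3/((4.3+5.3)(4.3+5.3)) = 41.33 kPa
Final effective stress: σ'_f = 70.113 + 41.33 = 111.44 kPa.
σ'_f = 111.44 > σ'_p = 90.3 kPa, so the stress path crosses the preconsolidation pressure — recompression up to σ'_p, then virgin compression beyond:
S_c = H/(1+e₀)·[C_r·log₁₀(σ'_p/σ'_0) + C_c·log₁₀(σ'_f/σ'_p)]
    = 5/1.96 × [0.026×log₁₀(90.3/70.113) + 0.3×log₁₀(111.44/90.3)]
    = 2.551 × [0.0028571 + 0.027406] = 0.0772 m

S_c ≈ 77.2 mm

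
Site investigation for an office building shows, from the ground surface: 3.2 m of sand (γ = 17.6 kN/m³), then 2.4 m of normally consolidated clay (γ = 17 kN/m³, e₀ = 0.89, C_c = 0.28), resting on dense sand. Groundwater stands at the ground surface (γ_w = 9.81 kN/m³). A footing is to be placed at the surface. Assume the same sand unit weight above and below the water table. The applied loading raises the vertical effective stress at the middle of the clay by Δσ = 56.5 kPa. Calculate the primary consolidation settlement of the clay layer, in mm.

S_c ≈ 152 mm

Mid-depth of clay below the ground surface: z = 3.2 + 2.4/2 = 4.4 m.
Total vertical stress at mid-clay: σ_v = 17.6×3.2 + 17×1.2 = 76.72 kPa.
Pore pressure: u = 9.81×(4.4 − 0) = 43.164 kPa.
Initial effective stress: σ'_0 = σ_v − u = 76.72 − 43.164 = 33.556 kPa.
Final effective stress: σ'_f = σ'_0 + Δσ = 33.556 + 56.5 = 90.056 kPa.
Normally consolidated clay, so the full stress increment lies on the virgin compression line:
S_c = C_c·H/(1+e₀)·log₁₀(σ'_f/σ'_0) = 0.28×2.4/(1+0.89)×log₁₀(90.056/33.556)
    = 0.35556 × 0.42874 = 0.1524 m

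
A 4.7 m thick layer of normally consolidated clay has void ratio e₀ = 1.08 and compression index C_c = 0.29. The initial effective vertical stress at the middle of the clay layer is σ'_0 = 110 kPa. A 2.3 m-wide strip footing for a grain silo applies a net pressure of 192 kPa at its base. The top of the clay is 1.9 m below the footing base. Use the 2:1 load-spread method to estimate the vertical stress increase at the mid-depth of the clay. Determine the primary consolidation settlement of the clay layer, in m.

Mid-depth of clay below the footing base: z = 1.9 + 4.7/2 = 4.25 m.
Stress increase at mid-clay by the 2:1 spreading method:
Δσ = qB/(B+z) = 192×2.3/(2.3+4.25) = 67.42 kPa
Final effective stress: σ'_f = σ'_0 + Δσ = 110 + 67.42 = 177.42 kPa.
Normally consolidated clay, so the full stress increment lies on the virgin compression line:
S_c = C_c·H/(1+e₀)·log₁₀(σ'_f/σ'_0) = 0.29×4.7/(1+1.08)×log₁₀(177.42/110)
    = 0.65529 × 0.20761 = 0.136 m

S_c ≈ 0.136 m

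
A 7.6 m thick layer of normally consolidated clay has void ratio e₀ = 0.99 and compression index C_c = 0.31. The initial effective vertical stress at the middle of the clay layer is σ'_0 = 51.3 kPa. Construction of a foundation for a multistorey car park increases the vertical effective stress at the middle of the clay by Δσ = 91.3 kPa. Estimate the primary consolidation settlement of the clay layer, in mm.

Final effective stress: σ'_f = σ'_0 + Δσ = 51.3 + 91.3 = 142.6 kPa.
Normally consolidated clay, so the full stress increment lies on the virgin compression line:
S_c = C_c·H/(1+e₀)·log₁₀(σ'_f/σ'_0) = 0.31×7.6/(1+0.99)×log₁₀(142.6/51.3)
    = 1.1839 × 0.444 = 0.5257 m

S_c ≈ 526 mm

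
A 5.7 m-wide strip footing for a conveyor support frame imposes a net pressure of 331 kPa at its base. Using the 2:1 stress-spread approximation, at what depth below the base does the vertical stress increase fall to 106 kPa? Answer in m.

z ≈ 12.1 m

2:1 spreading — at depth z the loaded area has grown by z in each plan dimension:
qB/(B+z) = Δσ_z ⇒ z = qB/Δσ_z − B = 331×5.7/106 − 5.7 = 12.1 m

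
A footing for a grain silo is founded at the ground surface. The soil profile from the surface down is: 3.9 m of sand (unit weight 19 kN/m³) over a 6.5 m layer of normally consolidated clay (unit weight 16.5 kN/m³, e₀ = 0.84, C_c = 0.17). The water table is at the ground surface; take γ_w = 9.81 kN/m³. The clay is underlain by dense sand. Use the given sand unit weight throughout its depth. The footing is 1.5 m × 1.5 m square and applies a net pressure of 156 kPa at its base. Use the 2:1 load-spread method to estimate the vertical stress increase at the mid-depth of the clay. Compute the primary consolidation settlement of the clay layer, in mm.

Mid-depth of clay below the ground surface: z = 3.9 + 6.5/2 = 7.15 m.
Total vertical stress at mid-clay: σ_v = 19×3.9 + 16.5×3.25 = 127.72 kPa.
Pore pressure: u = 9.81×(7.15 − 0) = 70.142 kPa.
Initial effective stress: σ'_0 = σ_v − u = 127.72 − 70.142 = 57.578 kPa.
Stress increase at mid-clay by the 2:1 spreading method:
Δσ = qBL/((B+z)(L+z)) = 156×1.5×1.5/((1.5+7.15)(1.5+7.15)) = 4.6911 kPa
Final effective stress: σ'_f = σ'_0 + Δσ = 57.578 + 4.6911 = 62.269 kPa.
Normally consolidated clay, so the full stress increment lies on the virgin compression line:
S_c = C_c·H/(1+e₀)·log₁₀(σ'_f/σ'_0) = 0.17×6.5/(1+0.84)×log₁₀(62.269/57.578)
    = 0.60054 × 0.034015 = 0.02043 m

S_c ≈ 20.4 mm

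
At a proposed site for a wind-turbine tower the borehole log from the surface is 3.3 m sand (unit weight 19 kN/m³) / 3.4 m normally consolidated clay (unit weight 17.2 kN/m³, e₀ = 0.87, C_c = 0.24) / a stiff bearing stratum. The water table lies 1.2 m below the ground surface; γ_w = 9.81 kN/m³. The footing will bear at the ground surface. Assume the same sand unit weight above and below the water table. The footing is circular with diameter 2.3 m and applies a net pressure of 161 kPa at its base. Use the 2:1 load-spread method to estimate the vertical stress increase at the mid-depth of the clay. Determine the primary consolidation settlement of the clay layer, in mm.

Mid-depth of clay below the ground surface: z = 3.3 + 3.4/2 = 5 m.
Total vertical stress at mid-clay: σ_v = 19×3.3 + 17.2×1.7 = 91.94 kPa.
Pore pressure: u = 9.81×(5 − 1.2) = 37.278 kPa.
Initial effective stress: σ'_0 = σ_v − u = 91.94 − 37.278 = 54.662 kPa.
Stress increase at mid-clay by the 2:1 spreading method:
Δσ ≈ qD²/(D+z)² = 161×2.3²/(2.3+5)² = 15.982 kPa
Final effective stress: σ'_f = σ'_0 + Δσ = 54.662 + 15.982 = 70.644 kPa.
Normally consolidated clay, so the full stress increment lies on the virgin compression line:
S_c = C_c·H/(1+e₀)·log₁₀(σ'_f/σ'_0) = 0.24×3.4/(1+0.87)×log₁₀(70.644/54.662)
    = 0.43636 × 0.11139 = 0.04861 m

S_c ≈ 48.6 mm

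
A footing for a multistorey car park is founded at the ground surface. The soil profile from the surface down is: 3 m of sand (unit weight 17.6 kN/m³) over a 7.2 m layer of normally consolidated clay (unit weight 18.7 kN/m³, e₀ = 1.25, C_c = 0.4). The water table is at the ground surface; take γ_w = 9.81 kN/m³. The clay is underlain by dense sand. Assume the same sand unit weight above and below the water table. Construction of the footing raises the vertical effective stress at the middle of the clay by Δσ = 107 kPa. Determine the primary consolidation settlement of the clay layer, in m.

Mid-depth of clay below the ground surface: z = 3 + 7.2/2 = 6.6 m.
Total vertical stress at mid-clay: σ_v = 17.6×3 + 18.7×3.6 = 120.12 kPa.
Pore pressure: u = 9.81×(6.6 − 0) = 64.746 kPa.
Initial effective stress: σ'_0 = σ_v − u = 120.12 − 64.746 = 55.374 kPa.
Final effective stress: σ'_f = σ'_0 + Δσ = 55.374 + 107 = 162.37 kPa.
Normally consolidated clay, so the full stress increment lies on the virgin compression line:
S_c = C_c·H/(1+e₀)·log₁₀(σ'_f/σ'_0) = 0.4×7.2/(1+1.25)×log₁₀(162.37/55.374)
    = 1.28 × 0.4672 = 0.598 m

S_c ≈ 0.598 m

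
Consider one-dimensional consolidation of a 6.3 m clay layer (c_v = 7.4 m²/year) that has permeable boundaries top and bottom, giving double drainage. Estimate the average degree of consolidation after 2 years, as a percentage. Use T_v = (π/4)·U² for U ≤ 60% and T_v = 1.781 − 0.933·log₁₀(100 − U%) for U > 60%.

Drainage path length: H_d = H/2 = 3.15 m (double drainage).
T_v = c_v·t/H_d² = 7.4×2/3.15² = 1.4916.
T_v = 1.4916 corresponds to the U > 60% branch:
U = 1 − 10^((1.781 − T_v)/0.933)/100 = 0.9796

U ≈ 98 %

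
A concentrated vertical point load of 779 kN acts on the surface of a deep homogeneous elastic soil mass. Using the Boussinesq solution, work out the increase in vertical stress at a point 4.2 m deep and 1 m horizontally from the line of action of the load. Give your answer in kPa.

Δσ_z ≈ 18.4 kPa

Boussinesq vertical stress below a point load on an elastic half-space:
Δσ_z = 3P/(2πz²) · [1 + (r/z)²]^(−5/2)
r/z = 1/4.2 = 0.2381; [1+(r/z)²]^(−5/2) = 0.87123.
Δσ_z = 3×779/(2π×4.2²) × 0.87123 = 21.085 × 0.87123 = 18.37 kPa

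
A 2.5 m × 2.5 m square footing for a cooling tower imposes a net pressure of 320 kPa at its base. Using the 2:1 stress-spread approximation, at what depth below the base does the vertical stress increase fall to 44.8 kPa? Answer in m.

z ≈ 4.18 m

2:1 spreading — at depth z the loaded area has grown by z in each plan dimension:
qB²/(B+z)² = Δσ_z ⇒ z = B(√(q/Δσ_z) − 1) = 2.5×(√(320/44.8) − 1) = 4.182 m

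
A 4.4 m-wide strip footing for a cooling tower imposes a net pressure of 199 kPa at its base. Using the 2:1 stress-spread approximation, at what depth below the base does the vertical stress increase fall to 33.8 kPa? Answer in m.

2:1 spreading — at depth z the loaded area has grown by z in each plan dimension:
qB/(B+z) = Δσ_z ⇒ z = qB/Δσ_z − B = 199×4.4/33.8 − 4.4 = 21.51 m

z ≈ 21.5 m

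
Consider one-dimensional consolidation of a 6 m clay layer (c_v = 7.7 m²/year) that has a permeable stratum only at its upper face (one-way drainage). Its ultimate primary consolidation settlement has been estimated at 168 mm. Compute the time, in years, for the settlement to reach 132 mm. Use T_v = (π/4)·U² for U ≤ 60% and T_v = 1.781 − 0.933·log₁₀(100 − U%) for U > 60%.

Drainage path length: H_d = H = 6 m (single drainage).
U = S(t)/S_ult = 132/168 = 0.7857.
U > 60%: T_v = 1.781 − 0.933·log₁₀(100 − 78.571) = 0.53918.
t = T_v·H_d²/c_v = 0.53918×6²/7.7 = 2.521 years.

t ≈ 2.52 years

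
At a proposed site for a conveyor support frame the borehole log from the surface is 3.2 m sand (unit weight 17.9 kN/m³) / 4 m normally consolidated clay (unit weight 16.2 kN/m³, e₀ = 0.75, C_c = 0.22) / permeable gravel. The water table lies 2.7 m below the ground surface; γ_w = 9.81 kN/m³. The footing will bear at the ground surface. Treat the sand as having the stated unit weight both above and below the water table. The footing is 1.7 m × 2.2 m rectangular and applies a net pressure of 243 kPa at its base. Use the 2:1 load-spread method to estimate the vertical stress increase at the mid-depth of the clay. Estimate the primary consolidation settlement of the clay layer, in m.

S_c ≈ 0.0527 m

Mid-depth of clay below the ground surface: z = 3.2 + 4/2 = 5.2 m.
Total vertical stress at mid-clay: σ_v = 17.9×3.2 + 16.2×2 = 89.68 kPa.
Pore pressure: u = 9.81×(5.2 − 2.7) = 24.525 kPa.
Initial effective stress: σ'_0 = σ_v − u = 89.68 − 24.525 = 65.155 kPa.
Stress increase at mid-clay by the 2:1 spreading method:
Δσ = qBL/((B+z)(L+z)) = 243×1.7×2.2/((1.7+5.2)(2.2+5.2)) = 17.799 kPa
Final effective stress: σ'_f = σ'_0 + Δσ = 65.155 + 17.799 = 82.954 kPa.
Normally consolidated clay, so the full stress increment lies on the virgin compression line:
S_c = C_c·H/(1+e₀)·log₁₀(σ'_f/σ'_0) = 0.22×4/(1+0.75)×log₁₀(82.954/65.155)
    = 0.50286 × 0.10489 = 0.05274 m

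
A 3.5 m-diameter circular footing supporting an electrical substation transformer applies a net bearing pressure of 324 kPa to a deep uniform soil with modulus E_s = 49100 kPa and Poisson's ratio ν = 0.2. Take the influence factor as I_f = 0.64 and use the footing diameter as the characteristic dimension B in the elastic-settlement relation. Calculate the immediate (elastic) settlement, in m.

Immediate (elastic) settlement: S_e = q·B·(1−ν²)/E_s · I_f.
S_e = 324 × 3.5 × (1 − 0.2²) / 49100 × 0.64
    = 324 × 3.5 × 0.96 / 49100 × 0.64
    = 0.01419 m

S_e ≈ 0.0142 m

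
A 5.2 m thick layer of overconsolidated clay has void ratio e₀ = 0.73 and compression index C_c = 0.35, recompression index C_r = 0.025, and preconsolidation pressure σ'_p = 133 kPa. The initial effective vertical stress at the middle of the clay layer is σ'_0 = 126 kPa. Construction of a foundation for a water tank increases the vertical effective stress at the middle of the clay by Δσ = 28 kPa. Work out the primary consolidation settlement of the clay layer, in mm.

S_c ≈ 68.7 mm

Final effective stress: σ'_f = 126 + 28 = 154 kPa.
σ'_f = 154 > σ'_p = 133 kPa, so the stress path crosses the preconsolidation pressure — recompression up to σ'_p, then virgin compression beyond:
S_c = H/(1+e₀)·[C_r·log₁₀(σ'_p/σ'_0) + C_c·log₁₀(σ'_f/σ'_p)]
    = 5.2/1.73 × [0.025×log₁₀(133/126) + 0.35×log₁₀(154/133)]
    = 3.0058 × [0.00058703 + 0.022284] = 0.06875 m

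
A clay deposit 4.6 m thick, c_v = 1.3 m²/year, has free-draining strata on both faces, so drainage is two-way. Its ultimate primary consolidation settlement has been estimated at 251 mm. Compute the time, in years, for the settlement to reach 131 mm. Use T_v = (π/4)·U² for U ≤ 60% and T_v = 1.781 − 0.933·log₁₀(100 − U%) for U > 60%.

t ≈ 0.871 years

Drainage path length: H_d = H/2 = 2.3 m (double drainage).
U = S(t)/S_ult = 131/251 = 0.5219.
U ≤ 60%: T_v = (π/4)·U² = (π/4)×0.52191² = 0.21394.
t = T_v·H_d²/c_v = 0.21394×2.3²/1.3 = 0.8706 years.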